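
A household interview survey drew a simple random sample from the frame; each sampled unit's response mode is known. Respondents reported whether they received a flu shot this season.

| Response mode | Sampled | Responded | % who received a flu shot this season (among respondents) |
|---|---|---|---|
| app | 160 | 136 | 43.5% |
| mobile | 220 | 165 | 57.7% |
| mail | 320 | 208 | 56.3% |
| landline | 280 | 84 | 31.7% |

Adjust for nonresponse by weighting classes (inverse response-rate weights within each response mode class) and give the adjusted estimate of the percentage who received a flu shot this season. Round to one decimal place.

Response rates by class: app 136/160 = 85%, mobile 165/220 = 75%, mail 208/320 = 65%, landline 84/280 = 30%.
With weight = n_sampled/n_responded per class, the weighted class total is n_sampled:
  app: 160 × 43.5 = 6960
  mobile: 220 × 57.7 = 12,694
  mail: 320 × 56.3 = 18,016
  landline: 280 × 31.7 = 8876
Adjusted estimate = 46,546 / 980 = 47.4959 → 47.5%.

47.5%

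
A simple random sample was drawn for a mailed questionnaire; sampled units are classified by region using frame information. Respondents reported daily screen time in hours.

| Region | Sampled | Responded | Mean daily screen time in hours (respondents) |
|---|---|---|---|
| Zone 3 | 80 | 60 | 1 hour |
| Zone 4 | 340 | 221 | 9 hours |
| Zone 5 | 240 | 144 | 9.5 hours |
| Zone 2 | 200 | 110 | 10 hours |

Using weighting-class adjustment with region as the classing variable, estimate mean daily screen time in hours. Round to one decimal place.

Class response rates: Zone 3 60/80 = 75%, Zone 4 221/340 = 65%, Zone 5 144/240 = 60%, Zone 2 110/200 = 55%.
Each respondent's weight = sampled/responded in their class; summing within a class gives n_sampled, so:
  Zone 3: 80 × 1 = 80
  Zone 4: 340 × 9 = 3060
  Zone 5: 240 × 9.5 = 2280
  Zone 2: 200 × 10 = 2000
Adjusted estimate = 7420 / 860 = 8.62791 → 8.6.

8.6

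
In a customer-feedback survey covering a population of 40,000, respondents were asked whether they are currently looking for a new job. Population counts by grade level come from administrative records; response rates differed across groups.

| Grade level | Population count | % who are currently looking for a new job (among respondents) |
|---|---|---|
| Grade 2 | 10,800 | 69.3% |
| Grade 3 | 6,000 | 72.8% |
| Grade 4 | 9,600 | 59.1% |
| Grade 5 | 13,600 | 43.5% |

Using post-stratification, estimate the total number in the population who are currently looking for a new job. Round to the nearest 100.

23,400

Apply each group's respondent rate to its population count:
  Grade 2: 10,800 × 69.3% = 7484.4
  Grade 3: 6,000 × 72.8% = 4368
  Grade 4: 9,600 × 59.1% = 5673.6
  Grade 5: 13,600 × 43.5% = 5916
Estimated total = 23,442 → 23,400.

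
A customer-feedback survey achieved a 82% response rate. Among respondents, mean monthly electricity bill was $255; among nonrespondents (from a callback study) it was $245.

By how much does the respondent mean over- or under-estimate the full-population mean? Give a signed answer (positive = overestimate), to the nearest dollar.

Nonresponse fraction = 1 − 0.82 = 0.18.
Bias = (nonresponse fraction) × (respondent mean − nonrespondent mean)
     = 0.18 × (255 − 245) = 0.18 × 10 = 1.8.

+$2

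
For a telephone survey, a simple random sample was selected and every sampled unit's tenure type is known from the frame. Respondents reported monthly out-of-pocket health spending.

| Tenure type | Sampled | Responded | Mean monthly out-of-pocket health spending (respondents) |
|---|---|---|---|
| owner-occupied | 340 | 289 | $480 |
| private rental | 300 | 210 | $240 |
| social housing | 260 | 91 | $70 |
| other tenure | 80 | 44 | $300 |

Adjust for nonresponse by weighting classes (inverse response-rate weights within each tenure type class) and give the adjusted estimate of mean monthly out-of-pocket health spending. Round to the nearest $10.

Class response rates: owner-occupied 289/340 = 85%, private rental 210/300 = 70%, social housing 91/260 = 35%, other tenure 44/80 = 55%.
With weight = n_sampled/n_responded per class, the weighted class total is n_sampled:
  owner-occupied: 340 × 480 = 163,200
  private rental: 300 × 240 = 72,000
  social housing: 260 × 70 = 18,200
  other tenure: 80 × 300 = 24,000
Adjusted estimate = 277,400 / 980 = 283.061 → $280.

$280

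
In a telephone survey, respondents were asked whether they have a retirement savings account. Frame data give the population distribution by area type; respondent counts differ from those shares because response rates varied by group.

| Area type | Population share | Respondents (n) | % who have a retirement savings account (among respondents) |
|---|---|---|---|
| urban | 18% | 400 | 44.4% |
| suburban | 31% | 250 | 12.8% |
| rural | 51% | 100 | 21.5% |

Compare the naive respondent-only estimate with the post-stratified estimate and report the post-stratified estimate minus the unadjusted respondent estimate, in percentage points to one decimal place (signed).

-7.9 percentage points

Naive respondent-only estimate (weights = respondent counts):
  (400/750)×44.4 + (250/750)×12.8 + (100/750)×21.5 = 30.8133%
Reweighting by population area type shares:
  0.18×44.4 + 0.31×12.8 + 0.51×21.5 = 22.925%
Difference = 22.925 − 30.8133 = -7.8883 pp.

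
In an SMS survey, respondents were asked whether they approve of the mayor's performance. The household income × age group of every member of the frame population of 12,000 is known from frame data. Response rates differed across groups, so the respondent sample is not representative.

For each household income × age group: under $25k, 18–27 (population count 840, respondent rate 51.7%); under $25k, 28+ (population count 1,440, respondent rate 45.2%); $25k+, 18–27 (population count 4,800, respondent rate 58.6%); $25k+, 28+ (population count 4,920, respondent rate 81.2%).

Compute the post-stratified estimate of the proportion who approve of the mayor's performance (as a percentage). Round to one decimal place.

65.8%

Reweight to the known household income × age group distribution:
  under $25k, 18–27: (840/12,000) × 51.7 = 3.619
  under $25k, 28+: (1,440/12,000) × 45.2 = 5.424
  $25k+, 18–27: (4,800/12,000) × 58.6 = 23.44
  $25k+, 28+: (4,920/12,000) × 81.2 = 33.292
Post-stratified estimate = 65.775 → 65.8%.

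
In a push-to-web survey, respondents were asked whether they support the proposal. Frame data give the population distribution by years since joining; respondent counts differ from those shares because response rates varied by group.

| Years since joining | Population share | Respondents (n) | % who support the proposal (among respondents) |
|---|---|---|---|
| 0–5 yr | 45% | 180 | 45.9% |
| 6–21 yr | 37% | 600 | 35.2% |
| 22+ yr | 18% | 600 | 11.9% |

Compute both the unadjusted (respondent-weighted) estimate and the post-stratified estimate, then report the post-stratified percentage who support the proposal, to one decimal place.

35.8%

Without adjustment, the pooled respondent share is:
  (180/1380)×45.9 + (600/1380)×35.2 + (600/1380)×11.9 = 26.4652%
Reweighting by population years since joining shares:
  0.45×45.9 + 0.37×35.2 + 0.18×11.9 = 35.821%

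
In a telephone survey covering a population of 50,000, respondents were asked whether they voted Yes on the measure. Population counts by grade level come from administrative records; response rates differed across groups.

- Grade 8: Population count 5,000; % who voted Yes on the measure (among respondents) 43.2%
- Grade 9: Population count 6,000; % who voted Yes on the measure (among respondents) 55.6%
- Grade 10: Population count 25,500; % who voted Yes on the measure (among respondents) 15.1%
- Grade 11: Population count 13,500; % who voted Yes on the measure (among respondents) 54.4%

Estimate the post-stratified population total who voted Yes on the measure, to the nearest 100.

16,700

Apply each group's respondent rate to its population count:
  Grade 8: 5,000 × 43.2% = 2160
  Grade 9: 6,000 × 55.6% = 3336
  Grade 10: 25,500 × 15.1% = 3850.5
  Grade 11: 13,500 × 54.4% = 7344
Estimated total = 16690.5 → 16,700.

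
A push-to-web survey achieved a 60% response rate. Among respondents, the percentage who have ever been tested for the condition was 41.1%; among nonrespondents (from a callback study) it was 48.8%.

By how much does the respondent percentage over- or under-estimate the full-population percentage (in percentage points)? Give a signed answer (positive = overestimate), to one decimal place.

-3.1 percentage points

Nonresponse fraction = 1 − 0.6 = 0.4.
Bias = (nonresponse fraction) × (respondent percentage − nonrespondent percentage)
     = 0.4 × (41.1 − 48.8) = 0.4 × -7.7 = -3.08.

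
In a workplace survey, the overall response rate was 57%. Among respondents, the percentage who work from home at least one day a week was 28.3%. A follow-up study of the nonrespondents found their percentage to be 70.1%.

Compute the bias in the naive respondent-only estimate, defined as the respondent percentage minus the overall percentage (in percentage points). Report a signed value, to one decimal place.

-18.0 percentage points

Nonresponse fraction = 1 − 0.57 = 0.43.
Bias = (nonresponse fraction) × (respondent percentage − nonrespondent percentage)
     = 0.43 × (28.3 − 70.1) = 0.43 × -41.8 = -17.974.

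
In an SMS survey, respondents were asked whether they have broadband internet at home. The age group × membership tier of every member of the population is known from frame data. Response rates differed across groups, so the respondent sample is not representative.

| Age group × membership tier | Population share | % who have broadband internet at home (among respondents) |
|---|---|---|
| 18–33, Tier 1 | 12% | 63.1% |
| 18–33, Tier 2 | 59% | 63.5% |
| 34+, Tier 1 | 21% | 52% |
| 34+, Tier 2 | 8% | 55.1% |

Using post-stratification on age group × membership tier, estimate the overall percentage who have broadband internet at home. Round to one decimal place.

Weight each group's respondent value by its population share:
  18–33, Tier 1: 0.12 × 63.1 = 7.572
  18–33, Tier 2: 0.59 × 63.5 = 37.465
  34+, Tier 1: 0.21 × 52 = 10.92
  34+, Tier 2: 0.08 × 55.1 = 4.408
Post-stratified estimate = 60.365 → 60.4%.

60.4%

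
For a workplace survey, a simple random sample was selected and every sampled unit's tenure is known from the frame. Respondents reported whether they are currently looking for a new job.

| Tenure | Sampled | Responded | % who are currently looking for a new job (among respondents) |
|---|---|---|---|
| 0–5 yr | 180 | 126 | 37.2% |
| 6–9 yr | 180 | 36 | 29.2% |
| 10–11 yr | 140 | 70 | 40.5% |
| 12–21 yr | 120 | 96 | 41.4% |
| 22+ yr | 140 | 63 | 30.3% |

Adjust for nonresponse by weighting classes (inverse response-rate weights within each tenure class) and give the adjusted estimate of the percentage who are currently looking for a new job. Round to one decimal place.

35.3%

Class response rates: 0–5 yr 126/180 = 70%, 6–9 yr 36/180 = 20%, 10–11 yr 70/140 = 50%, 12–21 yr 96/120 = 80%, 22+ yr 63/140 = 45%.
Inverse-response-rate weighting restores each class to its sampled count, so class totals weight by n_sampled:
  0–5 yr: 180 × 37.2 = 6696
  6–9 yr: 180 × 29.2 = 5256
  10–11 yr: 140 × 40.5 = 5670
  12–21 yr: 120 × 41.4 = 4968
  22+ yr: 140 × 30.3 = 4242
Adjusted estimate = 26,832 / 760 = 35.3053 → 35.3%.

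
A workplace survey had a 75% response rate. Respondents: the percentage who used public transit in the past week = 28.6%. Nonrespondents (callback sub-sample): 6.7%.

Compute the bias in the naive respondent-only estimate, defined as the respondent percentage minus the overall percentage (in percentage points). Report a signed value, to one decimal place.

+5.5 percentage points

Nonresponse fraction = 1 − 0.75 = 0.25.
Bias = (nonresponse fraction) × (respondent percentage − nonrespondent percentage)
     = 0.25 × (28.6 − 6.7) = 0.25 × 21.9 = 5.475.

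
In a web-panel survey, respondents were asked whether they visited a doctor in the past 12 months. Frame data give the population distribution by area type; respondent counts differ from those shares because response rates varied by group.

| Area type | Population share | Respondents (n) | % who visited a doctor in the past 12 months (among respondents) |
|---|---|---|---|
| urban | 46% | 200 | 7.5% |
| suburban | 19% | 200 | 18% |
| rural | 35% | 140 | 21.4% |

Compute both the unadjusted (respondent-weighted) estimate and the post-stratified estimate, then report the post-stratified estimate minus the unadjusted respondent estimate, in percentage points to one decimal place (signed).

-0.6 percentage points

Unadjusted (pooled respondent) estimate weights by respondent counts:
  (200/540)×7.5 + (200/540)×18 + (140/540)×21.4 = 14.9926%
Post-stratified estimate weights by population shares:
  0.46×7.5 + 0.19×18 + 0.35×21.4 = 14.36%
Difference = 14.36 − 14.9926 = -0.6326 pp.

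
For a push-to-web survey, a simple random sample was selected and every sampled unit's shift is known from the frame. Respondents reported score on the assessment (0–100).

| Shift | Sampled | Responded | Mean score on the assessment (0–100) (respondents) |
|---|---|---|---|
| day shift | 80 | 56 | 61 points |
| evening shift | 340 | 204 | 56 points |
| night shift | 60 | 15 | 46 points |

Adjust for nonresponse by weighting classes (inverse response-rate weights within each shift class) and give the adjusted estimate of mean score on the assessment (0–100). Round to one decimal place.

Class response rates: day shift 56/80 = 70%, evening shift 204/340 = 60%, night shift 15/60 = 25%.
Inverse-response-rate weighting restores each class to its sampled count, so class totals weight by n_sampled:
  day shift: 80 × 61 = 4880
  evening shift: 340 × 56 = 19,040
  night shift: 60 × 46 = 2760
Adjusted estimate = 26,680 / 480 = 55.5833 → 55.6.

55.6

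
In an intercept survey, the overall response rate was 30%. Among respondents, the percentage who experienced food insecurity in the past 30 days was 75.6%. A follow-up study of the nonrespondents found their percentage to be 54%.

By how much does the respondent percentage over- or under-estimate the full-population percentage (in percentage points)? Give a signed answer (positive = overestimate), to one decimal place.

+15.1 percentage points

Nonresponse fraction = 1 − 0.3 = 0.7.
Bias = (nonresponse fraction) × (respondent percentage − nonrespondent percentage)
     = 0.7 × (75.6 − 54) = 0.7 × 21.6 = 15.12.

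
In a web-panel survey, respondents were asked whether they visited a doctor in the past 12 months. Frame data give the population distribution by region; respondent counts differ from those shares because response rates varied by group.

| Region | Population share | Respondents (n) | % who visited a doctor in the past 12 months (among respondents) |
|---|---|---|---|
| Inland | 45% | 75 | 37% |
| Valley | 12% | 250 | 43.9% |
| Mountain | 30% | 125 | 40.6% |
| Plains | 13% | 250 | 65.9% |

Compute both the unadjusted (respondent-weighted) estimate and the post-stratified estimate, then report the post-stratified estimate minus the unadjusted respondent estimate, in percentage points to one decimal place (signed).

-7.8 percentage points

Without adjustment, the pooled respondent share is:
  (75/700)×37 + (250/700)×43.9 + (125/700)×40.6 + (250/700)×65.9 = 50.4286%
Reweighting by population region shares:
  0.45×37 + 0.12×43.9 + 0.3×40.6 + 0.13×65.9 = 42.665%
Difference = 42.665 − 50.4286 = -7.7636 pp.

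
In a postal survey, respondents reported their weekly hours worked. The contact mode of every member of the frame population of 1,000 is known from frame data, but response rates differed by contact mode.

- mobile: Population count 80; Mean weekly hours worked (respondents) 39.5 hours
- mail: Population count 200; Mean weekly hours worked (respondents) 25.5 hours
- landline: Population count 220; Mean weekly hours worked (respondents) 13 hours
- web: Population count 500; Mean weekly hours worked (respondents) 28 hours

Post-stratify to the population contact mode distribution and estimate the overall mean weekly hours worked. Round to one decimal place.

25.1

Each cell contributes population-share × respondent value:
  mobile: (80/1,000) × 39.5 = 3.16
  mail: (200/1,000) × 25.5 = 5.1
  landline: (220/1,000) × 13 = 2.86
  web: (500/1,000) × 28 = 14
Post-stratified estimate = 25.12 → 25.1.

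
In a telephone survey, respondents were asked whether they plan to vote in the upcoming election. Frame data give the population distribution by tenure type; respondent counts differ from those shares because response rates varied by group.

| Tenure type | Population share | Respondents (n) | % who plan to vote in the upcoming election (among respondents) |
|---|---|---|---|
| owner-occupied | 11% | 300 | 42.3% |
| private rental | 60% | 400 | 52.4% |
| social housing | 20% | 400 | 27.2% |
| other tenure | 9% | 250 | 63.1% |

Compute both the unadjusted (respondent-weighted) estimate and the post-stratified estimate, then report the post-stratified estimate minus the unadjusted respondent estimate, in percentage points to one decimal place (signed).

+2.5 percentage points

Unadjusted (pooled respondent) estimate weights by respondent counts:
  (300/1350)×42.3 + (400/1350)×52.4 + (400/1350)×27.2 + (250/1350)×63.1 = 44.6704%
Post-stratified estimate weights by population shares:
  0.11×42.3 + 0.6×52.4 + 0.2×27.2 + 0.09×63.1 = 47.212%
Difference = 47.212 − 44.6704 = 2.5416 pp.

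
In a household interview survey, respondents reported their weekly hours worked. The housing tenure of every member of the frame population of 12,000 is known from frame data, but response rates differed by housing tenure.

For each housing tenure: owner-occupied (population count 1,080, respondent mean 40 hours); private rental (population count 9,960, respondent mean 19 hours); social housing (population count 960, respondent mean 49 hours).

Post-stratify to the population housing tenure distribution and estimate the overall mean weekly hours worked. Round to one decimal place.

23.3

Weight each group's respondent value by its population share:
  owner-occupied: (1,080/12,000) × 40 = 3.6
  private rental: (9,960/12,000) × 19 = 15.77
  social housing: (960/12,000) × 49 = 3.92
Post-stratified estimate = 23.29 → 23.3.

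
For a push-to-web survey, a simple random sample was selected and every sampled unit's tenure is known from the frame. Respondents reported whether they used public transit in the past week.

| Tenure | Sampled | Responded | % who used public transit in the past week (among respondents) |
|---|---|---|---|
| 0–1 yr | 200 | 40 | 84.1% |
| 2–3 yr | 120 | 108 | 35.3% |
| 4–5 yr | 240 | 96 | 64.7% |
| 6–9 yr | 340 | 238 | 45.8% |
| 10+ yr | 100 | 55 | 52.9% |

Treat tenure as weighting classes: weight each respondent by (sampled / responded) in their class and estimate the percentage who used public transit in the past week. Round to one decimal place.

57.4%

Response rates by class: 0–1 yr 40/200 = 20%, 2–3 yr 108/120 = 90%, 4–5 yr 96/240 = 40%, 6–9 yr 238/340 = 70%, 10+ yr 55/100 = 55%.
Inverse-response-rate weighting restores each class to its sampled count, so class totals weight by n_sampled:
  0–1 yr: 200 × 84.1 = 16,820
  2–3 yr: 120 × 35.3 = 4236
  4–5 yr: 240 × 64.7 = 15,528
  6–9 yr: 340 × 45.8 = 15572
  10+ yr: 100 × 52.9 = 5290
Adjusted estimate = 57,446 / 1,000 = 57.446 → 57.4%.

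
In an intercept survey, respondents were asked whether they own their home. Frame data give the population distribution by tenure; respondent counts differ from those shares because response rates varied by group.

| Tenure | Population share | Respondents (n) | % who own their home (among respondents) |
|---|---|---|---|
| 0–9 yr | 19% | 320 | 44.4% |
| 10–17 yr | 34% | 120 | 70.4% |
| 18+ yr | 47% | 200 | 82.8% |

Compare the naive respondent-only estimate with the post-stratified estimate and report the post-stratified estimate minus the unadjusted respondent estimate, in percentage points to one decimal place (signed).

+10.0 percentage points

Unadjusted (pooled respondent) estimate weights by respondent counts:
  (320/640)×44.4 + (120/640)×70.4 + (200/640)×82.8 = 61.275%
Post-stratifying to population shares instead:
  0.19×44.4 + 0.34×70.4 + 0.47×82.8 = 71.288%
Difference = 71.288 − 61.275 = 10.013 pp.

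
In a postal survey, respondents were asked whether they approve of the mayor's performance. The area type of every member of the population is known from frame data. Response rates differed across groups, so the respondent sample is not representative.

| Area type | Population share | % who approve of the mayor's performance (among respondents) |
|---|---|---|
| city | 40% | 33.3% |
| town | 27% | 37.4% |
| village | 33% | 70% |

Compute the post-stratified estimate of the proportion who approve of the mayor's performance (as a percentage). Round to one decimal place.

46.5%

Post-stratification weights by population share, not respondent share:
  city: 0.4 × 33.3 = 13.32
  town: 0.27 × 37.4 = 10.098
  village: 0.33 × 70 = 23.1
Post-stratified estimate = 46.518 → 46.5%.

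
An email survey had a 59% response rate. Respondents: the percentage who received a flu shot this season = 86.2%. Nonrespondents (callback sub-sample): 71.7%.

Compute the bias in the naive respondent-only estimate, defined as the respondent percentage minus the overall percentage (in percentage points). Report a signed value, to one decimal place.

+5.9 percentage points

Nonresponse fraction = 1 − 0.59 = 0.41.
Bias = (nonresponse fraction) × (respondent percentage − nonrespondent percentage)
     = 0.41 × (86.2 − 71.7) = 0.41 × 14.5 = 5.945.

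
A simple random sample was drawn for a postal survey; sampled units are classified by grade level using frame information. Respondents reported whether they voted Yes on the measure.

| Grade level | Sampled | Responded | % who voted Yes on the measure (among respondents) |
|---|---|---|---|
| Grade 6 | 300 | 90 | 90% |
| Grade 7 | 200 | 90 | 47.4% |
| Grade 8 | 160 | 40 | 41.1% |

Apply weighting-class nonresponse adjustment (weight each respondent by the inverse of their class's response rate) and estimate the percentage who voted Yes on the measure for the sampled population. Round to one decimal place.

Response rates by class: Grade 6 90/300 = 30%, Grade 7 90/200 = 45%, Grade 8 40/160 = 25%.
Weighting each respondent by the inverse class response rate inflates each class back to its sampled size, so the class weight is n_sampled:
  Grade 6: 300 × 90 = 27,000
  Grade 7: 200 × 47.4 = 9480
  Grade 8: 160 × 41.1 = 6576
Adjusted estimate = 43,056 / 660 = 65.2364 → 65.2%.

65.2%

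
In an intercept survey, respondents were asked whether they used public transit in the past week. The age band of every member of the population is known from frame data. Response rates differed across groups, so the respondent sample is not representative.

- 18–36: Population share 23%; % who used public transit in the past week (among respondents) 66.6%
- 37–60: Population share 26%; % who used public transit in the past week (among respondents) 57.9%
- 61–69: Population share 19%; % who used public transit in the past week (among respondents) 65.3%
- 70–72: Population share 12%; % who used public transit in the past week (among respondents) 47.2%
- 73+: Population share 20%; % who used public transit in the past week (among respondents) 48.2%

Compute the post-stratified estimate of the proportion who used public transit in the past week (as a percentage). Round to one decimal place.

Post-stratification weights by population share, not respondent share:
  18–36: 0.23 × 66.6 = 15.318
  37–60: 0.26 × 57.9 = 15.054
  61–69: 0.19 × 65.3 = 12.407
  70–72: 0.12 × 47.2 = 5.664
  73+: 0.2 × 48.2 = 9.64
Post-stratified estimate = 58.083 → 58.1%.

58.1%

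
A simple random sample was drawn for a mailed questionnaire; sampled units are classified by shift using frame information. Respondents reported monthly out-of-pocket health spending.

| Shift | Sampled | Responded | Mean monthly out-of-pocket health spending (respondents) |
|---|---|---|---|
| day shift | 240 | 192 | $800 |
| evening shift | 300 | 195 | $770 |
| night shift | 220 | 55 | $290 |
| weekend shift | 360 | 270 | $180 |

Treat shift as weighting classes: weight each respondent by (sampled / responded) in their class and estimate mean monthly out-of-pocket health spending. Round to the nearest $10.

Class response rates: day shift 192/240 = 80%, evening shift 195/300 = 65%, night shift 55/220 = 25%, weekend shift 270/360 = 75%.
Inverse-response-rate weighting restores each class to its sampled count, so class totals weight by n_sampled:
  day shift: 240 × 800 = 192,000
  evening shift: 300 × 770 = 231,000
  night shift: 220 × 290 = 63,800
  weekend shift: 360 × 180 = 64,800
Adjusted estimate = 551,600 / 1,120 = 492.5 → $490.

$490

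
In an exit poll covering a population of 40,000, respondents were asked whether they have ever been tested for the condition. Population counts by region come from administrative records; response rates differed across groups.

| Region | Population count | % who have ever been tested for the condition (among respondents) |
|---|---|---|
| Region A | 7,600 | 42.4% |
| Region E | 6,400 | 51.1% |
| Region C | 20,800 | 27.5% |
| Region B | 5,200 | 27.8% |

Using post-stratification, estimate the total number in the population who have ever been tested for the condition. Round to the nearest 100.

13,700

Each cell contributes its population count × the respondent rate:
  Region A: 7,600 × 42.4% = 3222.4
  Region E: 6,400 × 51.1% = 3270.4
  Region C: 20,800 × 27.5% = 5720
  Region B: 5,200 × 27.8% = 1445.6
Estimated total = 13658.4 → 13,700.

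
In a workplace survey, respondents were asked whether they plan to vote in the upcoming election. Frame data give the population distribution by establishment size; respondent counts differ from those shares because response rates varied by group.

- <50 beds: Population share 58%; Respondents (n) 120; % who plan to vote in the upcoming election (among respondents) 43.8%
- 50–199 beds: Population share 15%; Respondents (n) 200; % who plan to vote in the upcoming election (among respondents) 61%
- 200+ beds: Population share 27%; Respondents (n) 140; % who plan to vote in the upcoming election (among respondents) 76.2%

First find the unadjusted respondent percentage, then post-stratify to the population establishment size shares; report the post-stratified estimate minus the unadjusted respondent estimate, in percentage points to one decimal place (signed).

-6.0 percentage points

Without adjustment, the pooled respondent share is:
  (120/460)×43.8 + (200/460)×61 + (140/460)×76.2 = 61.1391%
Post-stratifying to population shares instead:
  0.58×43.8 + 0.15×61 + 0.27×76.2 = 55.128%
Difference = 55.128 − 61.1391 = -6.0111 pp.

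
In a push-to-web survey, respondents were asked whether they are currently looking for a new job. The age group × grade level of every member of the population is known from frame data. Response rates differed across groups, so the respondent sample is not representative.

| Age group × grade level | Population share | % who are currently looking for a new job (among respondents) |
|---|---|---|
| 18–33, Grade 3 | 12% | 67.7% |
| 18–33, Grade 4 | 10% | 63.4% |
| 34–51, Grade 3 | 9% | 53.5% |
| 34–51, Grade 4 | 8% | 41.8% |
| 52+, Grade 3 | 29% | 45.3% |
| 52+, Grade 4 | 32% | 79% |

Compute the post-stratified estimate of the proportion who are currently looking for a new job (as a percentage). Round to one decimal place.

Weight each group's respondent value by its population share:
  18–33, Grade 3: 0.12 × 67.7 = 8.124
  18–33, Grade 4: 0.1 × 63.4 = 6.34
  34–51, Grade 3: 0.09 × 53.5 = 4.815
  34–51, Grade 4: 0.08 × 41.8 = 3.344
  52+, Grade 3: 0.29 × 45.3 = 13.137
  52+, Grade 4: 0.32 × 79 = 25.28
Post-stratified estimate = 61.04 → 61.0%.

61.0%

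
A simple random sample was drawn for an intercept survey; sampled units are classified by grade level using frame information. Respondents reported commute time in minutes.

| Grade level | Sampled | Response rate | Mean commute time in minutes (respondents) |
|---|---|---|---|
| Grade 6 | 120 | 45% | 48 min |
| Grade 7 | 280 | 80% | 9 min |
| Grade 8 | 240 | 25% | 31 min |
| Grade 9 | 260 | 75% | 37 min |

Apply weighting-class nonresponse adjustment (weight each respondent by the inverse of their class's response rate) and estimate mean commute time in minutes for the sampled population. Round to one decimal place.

With weight = n_sampled/n_responded per class, the weighted class total is n_sampled:
  Grade 6: 120 × 48 = 5760
  Grade 7: 280 × 9 = 2520
  Grade 8: 240 × 31 = 7440
  Grade 9: 260 × 37 = 9620
Adjusted estimate = 25,340 / 900 = 28.1556 → 28.2.

28.2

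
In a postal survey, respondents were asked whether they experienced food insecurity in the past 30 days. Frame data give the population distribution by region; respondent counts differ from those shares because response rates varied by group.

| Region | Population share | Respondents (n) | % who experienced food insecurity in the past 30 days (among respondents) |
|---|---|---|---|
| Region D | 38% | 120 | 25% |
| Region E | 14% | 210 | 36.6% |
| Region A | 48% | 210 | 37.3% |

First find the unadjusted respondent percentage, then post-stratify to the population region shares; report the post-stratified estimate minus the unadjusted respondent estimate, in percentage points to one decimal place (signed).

Unadjusted (pooled respondent) estimate weights by respondent counts:
  (120/540)×25 + (210/540)×36.6 + (210/540)×37.3 = 34.2944%
Reweighting by population region shares:
  0.38×25 + 0.14×36.6 + 0.48×37.3 = 32.528%
Difference = 32.528 − 34.2944 = -1.7664 pp.

-1.8 percentage points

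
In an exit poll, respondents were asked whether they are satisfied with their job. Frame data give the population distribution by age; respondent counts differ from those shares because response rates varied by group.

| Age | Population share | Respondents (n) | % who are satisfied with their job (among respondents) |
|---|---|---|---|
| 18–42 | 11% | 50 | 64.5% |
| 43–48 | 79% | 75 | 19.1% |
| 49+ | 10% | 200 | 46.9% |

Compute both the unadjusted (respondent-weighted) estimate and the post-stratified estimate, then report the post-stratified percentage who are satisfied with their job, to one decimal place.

26.9%

Without adjustment, the pooled respondent share is:
  (50/325)×64.5 + (75/325)×19.1 + (200/325)×46.9 = 43.1923%
Post-stratifying to population shares instead:
  0.11×64.5 + 0.79×19.1 + 0.1×46.9 = 26.874%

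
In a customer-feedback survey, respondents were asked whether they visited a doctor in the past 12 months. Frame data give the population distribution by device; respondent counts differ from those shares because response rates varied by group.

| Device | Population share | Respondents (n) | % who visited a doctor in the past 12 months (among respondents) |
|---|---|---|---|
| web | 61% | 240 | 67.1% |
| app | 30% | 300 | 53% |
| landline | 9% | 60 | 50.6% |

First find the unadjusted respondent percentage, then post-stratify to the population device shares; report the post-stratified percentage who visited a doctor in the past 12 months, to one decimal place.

Naive respondent-only estimate (weights = respondent counts):
  (240/600)×67.1 + (300/600)×53 + (60/600)×50.6 = 58.4%
Post-stratified estimate weights by population shares:
  0.61×67.1 + 0.3×53 + 0.09×50.6 = 61.385%

61.4%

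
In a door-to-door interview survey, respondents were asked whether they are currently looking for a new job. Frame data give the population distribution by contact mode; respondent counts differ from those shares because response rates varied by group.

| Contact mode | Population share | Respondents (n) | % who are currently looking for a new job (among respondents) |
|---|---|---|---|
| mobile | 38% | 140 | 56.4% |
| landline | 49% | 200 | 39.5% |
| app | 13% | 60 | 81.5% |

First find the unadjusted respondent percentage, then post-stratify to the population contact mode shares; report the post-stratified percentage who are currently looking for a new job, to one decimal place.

51.4%

Without adjustment, the pooled respondent share is:
  (140/400)×56.4 + (200/400)×39.5 + (60/400)×81.5 = 51.715%
Post-stratified estimate weights by population shares:
  0.38×56.4 + 0.49×39.5 + 0.13×81.5 = 51.382%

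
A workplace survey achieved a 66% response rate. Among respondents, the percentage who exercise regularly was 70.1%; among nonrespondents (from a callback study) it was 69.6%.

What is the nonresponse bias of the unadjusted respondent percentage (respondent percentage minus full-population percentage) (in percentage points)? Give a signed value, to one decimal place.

+0.2 percentage points

Nonresponse fraction = 1 − 0.66 = 0.34.
Bias = (nonresponse fraction) × (respondent percentage − nonrespondent percentage)
     = 0.34 × (70.1 − 69.6) = 0.34 × 0.5 = 0.17.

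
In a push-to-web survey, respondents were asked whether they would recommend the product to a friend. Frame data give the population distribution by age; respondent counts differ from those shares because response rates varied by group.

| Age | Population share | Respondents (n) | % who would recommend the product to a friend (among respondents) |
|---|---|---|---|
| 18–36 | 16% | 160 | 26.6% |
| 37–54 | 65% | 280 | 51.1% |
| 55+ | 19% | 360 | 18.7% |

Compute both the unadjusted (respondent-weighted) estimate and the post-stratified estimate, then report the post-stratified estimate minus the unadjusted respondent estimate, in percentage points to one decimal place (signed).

+9.4 percentage points

Naive respondent-only estimate (weights = respondent counts):
  (160/800)×26.6 + (280/800)×51.1 + (360/800)×18.7 = 31.62%
Post-stratified estimate weights by population shares:
  0.16×26.6 + 0.65×51.1 + 0.19×18.7 = 41.024%
Difference = 41.024 − 31.62 = 9.404 pp.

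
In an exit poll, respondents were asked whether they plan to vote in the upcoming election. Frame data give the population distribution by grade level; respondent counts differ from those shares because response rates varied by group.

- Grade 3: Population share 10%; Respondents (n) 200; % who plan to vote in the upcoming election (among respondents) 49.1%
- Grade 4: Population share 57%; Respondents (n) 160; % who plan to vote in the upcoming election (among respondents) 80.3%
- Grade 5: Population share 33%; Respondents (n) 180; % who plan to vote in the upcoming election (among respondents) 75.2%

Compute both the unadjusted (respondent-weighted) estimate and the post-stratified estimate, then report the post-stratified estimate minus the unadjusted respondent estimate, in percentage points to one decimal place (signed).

+8.5 percentage points

Naive respondent-only estimate (weights = respondent counts):
  (200/540)×49.1 + (160/540)×80.3 + (180/540)×75.2 = 67.0444%
Post-stratifying to population shares instead:
  0.1×49.1 + 0.57×80.3 + 0.33×75.2 = 75.497%
Difference = 75.497 − 67.0444 = 8.4526 pp.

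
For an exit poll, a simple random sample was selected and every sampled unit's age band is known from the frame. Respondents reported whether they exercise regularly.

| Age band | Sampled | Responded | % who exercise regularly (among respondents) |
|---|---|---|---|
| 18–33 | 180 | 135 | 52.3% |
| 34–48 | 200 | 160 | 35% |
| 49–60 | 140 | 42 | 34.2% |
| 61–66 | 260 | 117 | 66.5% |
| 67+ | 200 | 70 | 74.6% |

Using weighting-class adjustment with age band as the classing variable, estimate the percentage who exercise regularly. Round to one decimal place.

54.5%

Class response rates: 18–33 135/180 = 75%, 34–48 160/200 = 80%, 49–60 42/140 = 30%, 61–66 117/260 = 45%, 67+ 70/200 = 35%.
Inverse-response-rate weighting restores each class to its sampled count, so class totals weight by n_sampled:
  18–33: 180 × 52.3 = 9414
  34–48: 200 × 35 = 7000
  49–60: 140 × 34.2 = 4788
  61–66: 260 × 66.5 = 17,290
  67+: 200 × 74.6 = 14920
Adjusted estimate = 53,412 / 980 = 54.502 → 54.5%.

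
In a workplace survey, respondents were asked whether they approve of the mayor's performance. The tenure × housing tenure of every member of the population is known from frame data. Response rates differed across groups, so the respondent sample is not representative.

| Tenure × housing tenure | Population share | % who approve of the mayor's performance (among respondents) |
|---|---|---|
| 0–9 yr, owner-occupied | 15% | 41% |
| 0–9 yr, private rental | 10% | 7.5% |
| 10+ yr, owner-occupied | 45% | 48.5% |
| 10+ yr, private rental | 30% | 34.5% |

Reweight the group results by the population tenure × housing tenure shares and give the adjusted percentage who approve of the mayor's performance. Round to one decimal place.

Each cell contributes population-share × respondent value:
  0–9 yr, owner-occupied: 0.15 × 41 = 6.15
  0–9 yr, private rental: 0.1 × 7.5 = 0.75
  10+ yr, owner-occupied: 0.45 × 48.5 = 21.825
  10+ yr, private rental: 0.3 × 34.5 = 10.35
Post-stratified estimate = 39.075 → 39.1%.

39.1%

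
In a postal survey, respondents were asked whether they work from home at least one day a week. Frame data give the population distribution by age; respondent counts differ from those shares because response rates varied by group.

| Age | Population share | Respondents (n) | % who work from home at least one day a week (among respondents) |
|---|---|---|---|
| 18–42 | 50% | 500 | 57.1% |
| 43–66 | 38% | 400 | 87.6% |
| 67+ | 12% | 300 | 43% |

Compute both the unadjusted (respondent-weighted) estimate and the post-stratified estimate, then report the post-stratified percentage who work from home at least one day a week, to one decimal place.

Without adjustment, the pooled respondent share is:
  (500/1200)×57.1 + (400/1200)×87.6 + (300/1200)×43 = 63.7417%
Reweighting by population age shares:
  0.5×57.1 + 0.38×87.6 + 0.12×43 = 66.998%

67.0%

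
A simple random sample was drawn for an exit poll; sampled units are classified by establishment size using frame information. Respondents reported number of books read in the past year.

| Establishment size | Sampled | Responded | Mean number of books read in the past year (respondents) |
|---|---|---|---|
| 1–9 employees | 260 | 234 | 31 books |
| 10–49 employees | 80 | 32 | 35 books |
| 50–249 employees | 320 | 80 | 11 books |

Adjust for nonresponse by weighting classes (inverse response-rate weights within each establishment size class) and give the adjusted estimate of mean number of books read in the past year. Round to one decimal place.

21.8

Class response rates: 1–9 employees 234/260 = 90%, 10–49 employees 32/80 = 40%, 50–249 employees 80/320 = 25%.
Each respondent's weight = sampled/responded in their class; summing within a class gives n_sampled, so:
  1–9 employees: 260 × 31 = 8060
  10–49 employees: 80 × 35 = 2800
  50–249 employees: 320 × 11 = 3520
Adjusted estimate = 14,380 / 660 = 21.7879 → 21.8.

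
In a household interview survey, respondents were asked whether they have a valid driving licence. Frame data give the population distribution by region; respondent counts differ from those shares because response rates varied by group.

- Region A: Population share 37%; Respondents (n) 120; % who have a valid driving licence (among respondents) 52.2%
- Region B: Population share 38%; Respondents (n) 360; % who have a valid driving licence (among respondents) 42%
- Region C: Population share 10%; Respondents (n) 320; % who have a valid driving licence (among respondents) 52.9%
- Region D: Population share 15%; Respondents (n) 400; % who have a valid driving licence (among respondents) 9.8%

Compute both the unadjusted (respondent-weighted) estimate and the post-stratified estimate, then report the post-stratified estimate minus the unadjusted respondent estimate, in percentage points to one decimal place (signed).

Without adjustment, the pooled respondent share is:
  (120/1200)×52.2 + (360/1200)×42 + (320/1200)×52.9 + (400/1200)×9.8 = 35.1933%
Reweighting by population region shares:
  0.37×52.2 + 0.38×42 + 0.1×52.9 + 0.15×9.8 = 42.034%
Difference = 42.034 − 35.1933 = 6.8407 pp.

+6.8 percentage points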